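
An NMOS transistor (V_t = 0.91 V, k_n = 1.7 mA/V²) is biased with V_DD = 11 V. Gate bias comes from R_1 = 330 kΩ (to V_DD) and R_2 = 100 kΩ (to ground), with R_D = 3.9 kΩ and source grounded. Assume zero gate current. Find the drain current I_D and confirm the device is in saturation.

V_G = V_DD·R_2/(R_1+R_2) = 11×100/430 = 2.56 V. With the source grounded, V_GS = V_G = 2.56 V.
Assume saturation: I_D = (k_n/2)(V_GS − V_t)² = (1.7/2)×(2.56 − 0.91)² = 0.85×1.65² = 2.31 mA.
V_DS = V_DD − I_D·R_D = 11 − 2.31×3.9 = 2 V.
Saturation requires V_DS ≥ V_GS − V_t = 1.65 V; 2 ≥ 1.65 ✓.

I_D ≈ 2.3 mA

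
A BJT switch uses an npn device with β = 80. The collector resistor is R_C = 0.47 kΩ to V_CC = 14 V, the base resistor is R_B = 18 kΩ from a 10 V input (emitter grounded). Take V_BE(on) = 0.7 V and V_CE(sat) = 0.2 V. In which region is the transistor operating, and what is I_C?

saturation; I_C ≈ 29 mA

Assume active: I_B = (10 − 0.7)/18 = 0.517 mA, giving I_C = β·I_B = 41.3 mA.
But then V_CE = 14 − 41.3×0.47 = -5.43 V < V_CE(sat) = 0.2 V — impossible in the active region.
So the transistor is saturated. With V_CE = 0.2 V, I_C = (V_CC − 0.2)/R_C = 13.8/0.47 = 29.4 mA.
Check: β·I_B = 41.3 mA > I_C = 29.4 mA, confirming saturation.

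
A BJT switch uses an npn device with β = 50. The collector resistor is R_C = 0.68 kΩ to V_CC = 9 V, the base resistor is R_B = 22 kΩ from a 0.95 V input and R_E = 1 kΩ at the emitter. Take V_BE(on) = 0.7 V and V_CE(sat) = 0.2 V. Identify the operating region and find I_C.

Assume active. Base-emitter loop: I_B = (V_BB − V_BE)/(R_B + (β+1)R_E) = (0.95 − 0.7)/(22 + 51×1) = 0.00342 mA.
I_C = β·I_B = 50×0.00342 = 0.171 mA.
V_CE = V_CC − I_C·R_C − I_E·R_E = 9 − 0.171×0.68 − 0.175×1 = 8.71 V > V_CE(sat), so the active-region assumption holds.

active; I_C ≈ 0.17 mA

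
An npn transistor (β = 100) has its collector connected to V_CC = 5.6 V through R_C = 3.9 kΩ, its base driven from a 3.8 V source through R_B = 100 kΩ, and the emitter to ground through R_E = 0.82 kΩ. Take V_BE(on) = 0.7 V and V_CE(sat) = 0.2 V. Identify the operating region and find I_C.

Assume active: I_B = (3.8 − 0.7)/(100 + 101×0.82) = 0.017 mA, I_C = β·I_B = 1.7 mA.
Then V_CE = 5.6 − 1.7×3.9 − 1.71×0.82 = -2.42 V < 0.2 V — the active assumption fails.
Re-solve with V_CE = 0.2 V. KCL at the emitter: V_E/R_E = (V_BB−0.7−V_E)/R_B + (V_CC−0.2−V_E)/R_C, giving V_E = 0.953 V.
I_C = (V_CC − 0.2 − V_E)/R_C = (5.4 − 0.953)/3.9 = 1.14 mA.
Check: I_B = (3.1 − 0.953)/100 = 0.0215 mA, and β·I_B = 2.15 mA > I_C, confirming saturation.

saturation; I_C ≈ 1.1 mA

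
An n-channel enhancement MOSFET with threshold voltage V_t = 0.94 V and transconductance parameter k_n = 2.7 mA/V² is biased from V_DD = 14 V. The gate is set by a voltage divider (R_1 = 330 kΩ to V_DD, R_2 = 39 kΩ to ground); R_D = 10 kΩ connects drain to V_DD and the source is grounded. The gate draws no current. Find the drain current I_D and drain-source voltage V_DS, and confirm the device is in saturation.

I_D ≈ 0.39 mA, V_DS ≈ 10 V

V_G = V_DD·R_2/(R_1+R_2) = 14×39/369 = 1.48 V. With the source grounded, V_GS = V_G = 1.48 V.
Assume saturation: I_D = (k_n/2)(V_GS − V_t)² = (2.7/2)×(1.48 − 0.94)² = 1.35×0.54² = 0.393 mA.
V_DS = V_DD − I_D·R_D = 14 − 0.393×10 = 10.1 V.
Saturation requires V_DS ≥ V_GS − V_t = 0.54 V; 10.1 ≥ 0.54 ✓.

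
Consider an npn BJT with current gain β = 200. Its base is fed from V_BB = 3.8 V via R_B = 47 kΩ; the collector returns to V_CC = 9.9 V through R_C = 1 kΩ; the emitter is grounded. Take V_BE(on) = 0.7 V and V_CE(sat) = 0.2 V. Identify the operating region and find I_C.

saturation; I_C ≈ 9.7 mA

Assume active: I_B = (3.8 − 0.7)/47 = 0.066 mA, giving I_C = β·I_B = 13.2 mA.
But then V_CE = 9.9 − 13.2×1 = -3.29 V < V_CE(sat) = 0.2 V — impossible in the active region.
So the transistor is saturated. With V_CE = 0.2 V, I_C = (V_CC − 0.2)/R_C = 9.7/1 = 9.7 mA.
Check: β·I_B = 13.2 mA > I_C = 9.7 mA, confirming saturation.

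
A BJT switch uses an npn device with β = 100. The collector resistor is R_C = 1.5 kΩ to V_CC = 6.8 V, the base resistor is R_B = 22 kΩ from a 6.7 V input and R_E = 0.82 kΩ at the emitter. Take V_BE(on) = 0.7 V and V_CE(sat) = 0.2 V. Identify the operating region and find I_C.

Assume active: I_B = (6.7 − 0.7)/(22 + 101×0.82) = 0.0572 mA, I_C = β·I_B = 5.72 mA.
Then V_CE = 6.8 − 5.72×1.5 − 5.78×0.82 = -6.53 V < 0.2 V — the active assumption fails.
Re-solve with V_CE = 0.2 V. KCL at the emitter: V_E/R_E = (V_BB−0.7−V_E)/R_B + (V_CC−0.2−V_E)/R_C, giving V_E = 2.42 V.
I_C = (V_CC − 0.2 − V_E)/R_C = (6.6 − 2.42)/1.5 = 2.79 mA.
Check: I_B = (6 − 2.42)/22 = 0.163 mA, and β·I_B = 16.3 mA > I_C, confirming saturation.

saturation; I_C ≈ 2.8 mA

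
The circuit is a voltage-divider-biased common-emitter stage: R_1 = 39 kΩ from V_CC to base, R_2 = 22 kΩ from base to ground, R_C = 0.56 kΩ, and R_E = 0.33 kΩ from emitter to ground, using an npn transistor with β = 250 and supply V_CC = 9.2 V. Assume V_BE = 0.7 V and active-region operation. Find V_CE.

V_CE ≈ 3.2 V

Thevenize the base divider: V_Th = V_CC·R_2/(R_1+R_2) = 9.2×22/61 = 3.32 V, R_Th = R_1‖R_2 = 14.1 kΩ.
Base-emitter loop: V_Th = I_B·R_Th + V_BE + (β+1)I_B·R_E, so I_B = (3.32 − 0.7) / (14.1 + 251×0.33) = 0.027 mA.
I_C = β·I_B = 250×0.027 = 6.75 mA, and I_E = (β+1)I_B = 6.78 mA.
V_CE = V_CC − I_C·R_C − I_E·R_E = 9.2 − 6.75×0.56 − 6.78×0.33 = 3.18 V.
V_CE = 3.18 V > 0.2 V confirms active-region operation.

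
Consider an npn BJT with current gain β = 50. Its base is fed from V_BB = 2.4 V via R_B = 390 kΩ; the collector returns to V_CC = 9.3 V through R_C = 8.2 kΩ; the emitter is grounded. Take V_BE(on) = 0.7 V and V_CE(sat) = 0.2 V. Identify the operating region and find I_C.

active; I_C ≈ 0.22 mA

Assume active. Base-emitter loop: I_B = (V_BB − V_BE)/R_B = (2.4 − 0.7)/390 = 0.00436 mA.
I_C = β·I_B = 50×0.00436 = 0.218 mA.
V_CE = V_CC − I_C·R_C = 9.3 − 0.218×8.2 = 7.51 V > V_CE(sat), so the active-region assumption holds.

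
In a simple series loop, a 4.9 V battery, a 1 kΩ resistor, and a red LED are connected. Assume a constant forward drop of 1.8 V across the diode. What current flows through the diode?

I ≈ 3.1 mA

KVL around the loop: 4.9 = V_D + I·R = 1.8 + I × 1 kΩ.
So I = (4.9 − 1.8) / 1 kΩ = 3.1 / 1 = 3.1 mA.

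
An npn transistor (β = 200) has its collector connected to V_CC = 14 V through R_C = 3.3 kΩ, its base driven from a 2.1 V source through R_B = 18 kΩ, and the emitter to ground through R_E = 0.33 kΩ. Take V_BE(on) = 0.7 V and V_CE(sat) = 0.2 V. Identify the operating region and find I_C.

active; I_C ≈ 3.3 mA

Assume active. Base-emitter loop: I_B = (V_BB − V_BE)/(R_B + (β+1)R_E) = (2.1 − 0.7)/(18 + 201×0.33) = 0.0166 mA.
I_C = β·I_B = 200×0.0166 = 3.32 mA.
V_CE = V_CC − I_C·R_C − I_E·R_E = 14 − 3.32×3.3 − 3.34×0.33 = 1.94 V > V_CE(sat), so the active-region assumption holds.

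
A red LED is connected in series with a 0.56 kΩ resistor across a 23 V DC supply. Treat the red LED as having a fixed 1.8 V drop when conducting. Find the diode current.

KVL around the loop: 23 = V_D + I·R = 1.8 + I × 0.56 kΩ.
So I = (23 − 1.8) / 0.56 kΩ = 21.2 / 0.56 = 37.9 mA.

I ≈ 38 mA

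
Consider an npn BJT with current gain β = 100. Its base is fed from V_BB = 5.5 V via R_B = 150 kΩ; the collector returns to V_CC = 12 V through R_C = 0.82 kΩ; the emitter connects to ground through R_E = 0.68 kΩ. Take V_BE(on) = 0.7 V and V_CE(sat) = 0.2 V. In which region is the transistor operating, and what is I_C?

Assume active. Base-emitter loop: I_B = (V_BB − V_BE)/(R_B + (β+1)R_E) = (5.5 − 0.7)/(150 + 101×0.68) = 0.0219 mA.
I_C = β·I_B = 100×0.0219 = 2.19 mA.
V_CE = V_CC − I_C·R_C − I_E·R_E = 12 − 2.19×0.82 − 2.22×0.68 = 8.69 V > V_CE(sat), so the active-region assumption holds.

active; I_C ≈ 2.2 mA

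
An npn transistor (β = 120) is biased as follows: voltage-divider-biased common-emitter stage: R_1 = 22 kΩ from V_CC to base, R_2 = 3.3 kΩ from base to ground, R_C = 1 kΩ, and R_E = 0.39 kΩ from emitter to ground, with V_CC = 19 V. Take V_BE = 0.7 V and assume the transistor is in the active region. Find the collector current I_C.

I_C ≈ 4.3 mA

Thevenize the base divider: V_Th = V_CC·R_2/(R_1+R_2) = 19×3.3/25.3 = 2.48 V, R_Th = R_1‖R_2 = 2.87 kΩ.
Base-emitter loop: V_Th = I_B·R_Th + V_BE + (β+1)I_B·R_E, so I_B = (2.48 − 0.7) / (2.87 + 121×0.39) = 0.0355 mA.
I_C = β·I_B = 120×0.0355 = 4.26 mA, and I_E = (β+1)I_B = 4.3 mA.
V_CE = V_CC − I_C·R_C − I_E·R_E = 19 − 4.26×1 − 4.3×0.39 = 13.1 V.
V_CE = 13.1 V > 0.2 V confirms active-region operation.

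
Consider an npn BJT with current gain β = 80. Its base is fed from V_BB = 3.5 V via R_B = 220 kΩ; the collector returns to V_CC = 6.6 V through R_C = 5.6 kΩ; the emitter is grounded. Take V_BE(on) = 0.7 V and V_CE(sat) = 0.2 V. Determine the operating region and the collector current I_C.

Assume active. Base-emitter loop: I_B = (V_BB − V_BE)/R_B = (3.5 − 0.7)/220 = 0.0127 mA.
I_C = β·I_B = 80×0.0127 = 1.02 mA.
V_CE = V_CC − I_C·R_C = 6.6 − 1.02×5.6 = 0.898 V > V_CE(sat), so the active-region assumption holds.

active; I_C ≈ 1 mA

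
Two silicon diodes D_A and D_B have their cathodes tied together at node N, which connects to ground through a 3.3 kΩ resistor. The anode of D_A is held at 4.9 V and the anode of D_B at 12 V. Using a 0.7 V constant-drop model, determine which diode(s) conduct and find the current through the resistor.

Assume both conduct. Then node N would need to be at both 4.9−0.7 = 4.2 V and 12−0.7 = 11.3 V, which is impossible.
Assume only D_B conducts: V_N = 12 − 0.7 = 11.3 V, so I_R = 11.3/3.3 = 3.42 mA.
Check D_A: its anode-to-cathode voltage is 4.9 − 11.3 = -6.4 V < 0.7 V, so it is off. The assumption is consistent.

Only D_B conducts; I_R ≈ 3.4 mA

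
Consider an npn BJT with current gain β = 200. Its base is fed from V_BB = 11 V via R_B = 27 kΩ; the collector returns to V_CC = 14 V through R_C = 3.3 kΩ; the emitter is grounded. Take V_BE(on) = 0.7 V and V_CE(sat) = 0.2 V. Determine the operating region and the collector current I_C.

Assume active: I_B = (11 − 0.7)/27 = 0.381 mA, giving I_C = β·I_B = 76.3 mA.
But then V_CE = 14 − 76.3×3.3 = -238 V < V_CE(sat) = 0.2 V — impossible in the active region.
So the transistor is saturated. With V_CE = 0.2 V, I_C = (V_CC − 0.2)/R_C = 13.8/3.3 = 4.18 mA.
Check: β·I_B = 76.3 mA > I_C = 4.18 mA, confirming saturation.

saturation; I_C ≈ 4.2 mA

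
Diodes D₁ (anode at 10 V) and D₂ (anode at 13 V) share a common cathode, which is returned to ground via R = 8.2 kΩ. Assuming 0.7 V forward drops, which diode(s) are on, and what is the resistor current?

Only D₂ conducts; I_R ≈ 1.5 mA

Assume both conduct. Then node N would need to be at both 10−0.7 = 9.3 V and 13−0.7 = 12.3 V, which is impossible.
Assume only D₂ conducts: V_N = 13 − 0.7 = 12.3 V, so I_R = 12.3/8.2 = 1.5 mA.
Check D₁: its anode-to-cathode voltage is 10 − 12.3 = -2.3 V < 0.7 V, so it is off. The assumption is consistent.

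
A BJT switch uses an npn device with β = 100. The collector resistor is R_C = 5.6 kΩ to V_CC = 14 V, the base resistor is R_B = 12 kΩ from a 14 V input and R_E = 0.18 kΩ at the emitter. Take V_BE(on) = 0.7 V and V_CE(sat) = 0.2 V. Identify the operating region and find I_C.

saturation; I_C ≈ 2.4 mA

Assume active: I_B = (14 − 0.7)/(12 + 101×0.18) = 0.441 mA, I_C = β·I_B = 44.1 mA.
Then V_CE = 14 − 44.1×5.6 − 44.5×0.18 = -241 V < 0.2 V — the active assumption fails.
Re-solve with V_CE = 0.2 V. KCL at the emitter: V_E/R_E = (V_BB−0.7−V_E)/R_B + (V_CC−0.2−V_E)/R_C, giving V_E = 0.614 V.
I_C = (V_CC − 0.2 − V_E)/R_C = (13.8 − 0.614)/5.6 = 2.35 mA.
Check: I_B = (13.3 − 0.614)/12 = 1.06 mA, and β·I_B = 106 mA > I_C, confirming saturation.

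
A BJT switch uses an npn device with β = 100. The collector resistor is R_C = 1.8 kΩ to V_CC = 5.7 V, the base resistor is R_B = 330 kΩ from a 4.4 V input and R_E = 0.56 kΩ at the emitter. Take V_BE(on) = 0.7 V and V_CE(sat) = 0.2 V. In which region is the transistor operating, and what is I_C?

active; I_C ≈ 0.96 mA

Assume active. Base-emitter loop: I_B = (V_BB − V_BE)/(R_B + (β+1)R_E) = (4.4 − 0.7)/(330 + 101×0.56) = 0.00957 mA.
I_C = β·I_B = 100×0.00957 = 0.957 mA.
V_CE = V_CC − I_C·R_C − I_E·R_E = 5.7 − 0.957×1.8 − 0.967×0.56 = 3.44 V > V_CE(sat), so the active-region assumption holds.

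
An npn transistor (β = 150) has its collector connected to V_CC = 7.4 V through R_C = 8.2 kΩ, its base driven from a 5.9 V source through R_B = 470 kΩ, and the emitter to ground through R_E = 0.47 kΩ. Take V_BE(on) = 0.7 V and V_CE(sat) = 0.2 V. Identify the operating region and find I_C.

saturation; I_C ≈ 0.83 mA

Assume active: I_B = (5.9 − 0.7)/(470 + 151×0.47) = 0.00961 mA, I_C = β·I_B = 1.44 mA.
Then V_CE = 7.4 − 1.44×8.2 − 1.45×0.47 = -5.11 V < 0.2 V — the active assumption fails.
Re-solve with V_CE = 0.2 V. KCL at the emitter: V_E/R_E = (V_BB−0.7−V_E)/R_B + (V_CC−0.2−V_E)/R_C, giving V_E = 0.395 V.
I_C = (V_CC − 0.2 − V_E)/R_C = (7.2 − 0.395)/8.2 = 0.83 mA.
Check: I_B = (5.2 − 0.395)/470 = 0.0102 mA, and β·I_B = 1.53 mA > I_C, confirming saturation.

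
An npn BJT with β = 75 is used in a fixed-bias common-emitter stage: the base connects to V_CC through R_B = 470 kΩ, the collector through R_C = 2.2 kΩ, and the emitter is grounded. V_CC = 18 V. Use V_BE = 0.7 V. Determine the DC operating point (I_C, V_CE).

I_C ≈ 2.8 mA, V_CE ≈ 12 V

Base loop: V_CC = I_B·R_B + V_BE, so I_B = (18 − 0.7)/470 kΩ = 0.0368 mA.
In the active region I_C = β·I_B = 75 × 0.0368 = 2.76 mA.
Collector loop: V_CE = V_CC − I_C·R_C = 18 − 2.76×2.2 = 11.9 V.
Since V_CE = 11.9 V > V_CE(sat) ≈ 0.2 V, the transistor is in the active region as assumed.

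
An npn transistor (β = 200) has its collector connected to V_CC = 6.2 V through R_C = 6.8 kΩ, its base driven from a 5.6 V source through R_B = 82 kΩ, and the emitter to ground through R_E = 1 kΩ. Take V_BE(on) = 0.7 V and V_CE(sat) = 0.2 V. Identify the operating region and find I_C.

Assume active: I_B = (5.6 − 0.7)/(82 + 201×1) = 0.0173 mA, I_C = β·I_B = 3.46 mA.
Then V_CE = 6.2 − 3.46×6.8 − 3.48×1 = -20.8 V < 0.2 V — the active assumption fails.
Re-solve with V_CE = 0.2 V. KCL at the emitter: V_E/R_E = (V_BB−0.7−V_E)/R_B + (V_CC−0.2−V_E)/R_C, giving V_E = 0.813 V.
I_C = (V_CC − 0.2 − V_E)/R_C = (6 − 0.813)/6.8 = 0.763 mA.
Check: I_B = (4.9 − 0.813)/82 = 0.0498 mA, and β·I_B = 9.97 mA > I_C, confirming saturation.

saturation; I_C ≈ 0.76 mA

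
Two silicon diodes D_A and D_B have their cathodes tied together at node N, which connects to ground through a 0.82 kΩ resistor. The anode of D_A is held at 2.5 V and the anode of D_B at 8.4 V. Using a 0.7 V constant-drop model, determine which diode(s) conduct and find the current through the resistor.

Only D_B conducts; I_R ≈ 9.4 mA

Assume both conduct. Then node N would need to be at both 2.5−0.7 = 1.8 V and 8.4−0.7 = 7.7 V, which is impossible.
Assume only D_B conducts: V_N = 8.4 − 0.7 = 7.7 V, so I_R = 7.7/0.82 = 9.39 mA.
Check D_A: its anode-to-cathode voltage is 2.5 − 7.7 = -5.2 V < 0.7 V, so it is off. The assumption is consistent.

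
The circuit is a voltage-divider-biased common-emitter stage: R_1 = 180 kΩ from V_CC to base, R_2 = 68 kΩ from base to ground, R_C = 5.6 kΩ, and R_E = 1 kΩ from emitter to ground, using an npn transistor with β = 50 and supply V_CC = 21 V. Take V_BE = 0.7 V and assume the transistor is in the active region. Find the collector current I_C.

Thevenize the base divider: V_Th = V_CC·R_2/(R_1+R_2) = 21×68/248 = 5.76 V, R_Th = R_1‖R_2 = 49.4 kΩ.
Base-emitter loop: V_Th = I_B·R_Th + V_BE + (β+1)I_B·R_E, so I_B = (5.76 − 0.7) / (49.4 + 51×1) = 0.0504 mA.
I_C = β·I_B = 50×0.0504 = 2.52 mA, and I_E = (β+1)I_B = 2.57 mA.
V_CE = V_CC − I_C·R_C − I_E·R_E = 21 − 2.52×5.6 − 2.57×1 = 4.32 V.
V_CE = 4.32 V > 0.2 V confirms active-region operation.

I_C ≈ 2.5 mA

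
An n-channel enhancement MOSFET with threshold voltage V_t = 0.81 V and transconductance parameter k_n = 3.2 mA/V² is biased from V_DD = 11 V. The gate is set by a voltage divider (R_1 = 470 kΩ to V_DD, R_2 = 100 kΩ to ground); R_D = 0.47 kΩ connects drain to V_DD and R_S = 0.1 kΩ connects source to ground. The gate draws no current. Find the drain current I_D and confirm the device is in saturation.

I_D ≈ 1.5 mA

V_G = V_DD·R_2/(R_1+R_2) = 11×100/570 = 1.93 V.
Assume saturation: I_D = (k_n/2)(V_GS − V_t)² with V_GS = V_G − I_D·R_S = 1.93 − 0.1·I_D.
Substituting gives 0.016·I_D² − 1.36·I_D + 2.01 = 0, with roots I_D = 1.5 or 83.4 mA.
The root I_D = 83.4 mA gives V_GS = -6.41 V ≤ V_t, so take I_D = 1.5 mA.
Then V_GS = 1.78 V and V_DS = V_DD − I_D(R_D+R_S) = 11 − 1.5×0.57 = 10.1 V.
Saturation requires V_DS ≥ V_GS − V_t = 0.969 V; 10.1 ≥ 0.969 ✓.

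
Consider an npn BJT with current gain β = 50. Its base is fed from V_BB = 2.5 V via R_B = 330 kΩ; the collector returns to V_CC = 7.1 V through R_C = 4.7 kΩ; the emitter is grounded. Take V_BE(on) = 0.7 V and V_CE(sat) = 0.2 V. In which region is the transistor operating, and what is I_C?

active; I_C ≈ 0.27 mA

Assume active. Base-emitter loop: I_B = (V_BB − V_BE)/R_B = (2.5 − 0.7)/330 = 0.00545 mA.
I_C = β·I_B = 50×0.00545 = 0.273 mA.
V_CE = V_CC − I_C·R_C = 7.1 − 0.273×4.7 = 5.82 V > V_CE(sat), so the active-region assumption holds.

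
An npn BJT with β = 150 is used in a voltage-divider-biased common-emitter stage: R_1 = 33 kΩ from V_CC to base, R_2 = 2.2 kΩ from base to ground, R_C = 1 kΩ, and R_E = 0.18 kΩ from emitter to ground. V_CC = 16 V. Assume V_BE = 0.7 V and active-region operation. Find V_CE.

Thevenize the base divider: V_Th = V_CC·R_2/(R_1+R_2) = 16×2.2/35.2 = 1 V, R_Th = R_1‖R_2 = 2.06 kΩ.
Base-emitter loop: V_Th = I_B·R_Th + V_BE + (β+1)I_B·R_E, so I_B = (1 − 0.7) / (2.06 + 151×0.18) = 0.0103 mA.
I_C = β·I_B = 150×0.0103 = 1.54 mA, and I_E = (β+1)I_B = 1.55 mA.
V_CE = V_CC − I_C·R_C − I_E·R_E = 16 − 1.54×1 − 1.55×0.18 = 14.2 V.
V_CE = 14.2 V > 0.2 V confirms active-region operation.

V_CE ≈ 14 V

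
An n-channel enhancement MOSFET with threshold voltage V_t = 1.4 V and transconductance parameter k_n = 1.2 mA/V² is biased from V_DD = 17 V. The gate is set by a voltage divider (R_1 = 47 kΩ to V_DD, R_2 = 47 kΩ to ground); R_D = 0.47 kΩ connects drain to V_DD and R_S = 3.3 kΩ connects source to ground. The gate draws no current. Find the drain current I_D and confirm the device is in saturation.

V_G = V_DD·R_2/(R_1+R_2) = 17×47/94 = 8.5 V.
Assume saturation: I_D = (k_n/2)(V_GS − V_t)² with V_GS = V_G − I_D·R_S = 8.5 − 3.3·I_D.
Substituting gives 6.53·I_D² − 29.1·I_D + 30.2 = 0, with roots I_D = 1.65 or 2.81 mA.
The root I_D = 2.81 mA gives V_GS = -0.763 V ≤ V_t, so take I_D = 1.65 mA.
Then V_GS = 3.06 V and V_DS = V_DD − I_D(R_D+R_S) = 17 − 1.65×3.77 = 10.8 V.
Saturation requires V_DS ≥ V_GS − V_t = 1.66 V; 10.8 ≥ 1.66 ✓.

I_D ≈ 1.6 mA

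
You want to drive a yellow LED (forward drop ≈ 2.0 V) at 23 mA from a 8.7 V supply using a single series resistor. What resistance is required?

R ≈ 0.29 kΩ

The resistor drops V_S − V_D = 8.7 − 2.0 = 6.7 V at 23 mA.
R = 6.7 V / 23 mA = 0.291 kΩ.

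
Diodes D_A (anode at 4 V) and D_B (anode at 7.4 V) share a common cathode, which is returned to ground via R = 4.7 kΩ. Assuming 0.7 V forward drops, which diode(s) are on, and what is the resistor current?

Assume both conduct. Then node N would need to be at both 4−0.7 = 3.3 V and 7.4−0.7 = 6.7 V, which is impossible.
Assume only D_B conducts: V_N = 7.4 − 0.7 = 6.7 V, so I_R = 6.7/4.7 = 1.43 mA.
Check D_A: its anode-to-cathode voltage is 4 − 6.7 = -2.7 V < 0.7 V, so it is off. The assumption is consistent.

Only D_B conducts; I_R ≈ 1.4 mA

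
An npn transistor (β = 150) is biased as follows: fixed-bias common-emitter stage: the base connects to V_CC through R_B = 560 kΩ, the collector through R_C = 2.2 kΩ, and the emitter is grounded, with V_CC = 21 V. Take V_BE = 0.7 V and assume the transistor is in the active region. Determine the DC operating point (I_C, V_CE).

Base loop: V_CC = I_B·R_B + V_BE, so I_B = (21 − 0.7)/560 kΩ = 0.0363 mA.
In the active region I_C = β·I_B = 150 × 0.0363 = 5.44 mA.
Collector loop: V_CE = V_CC − I_C·R_C = 21 − 5.44×2.2 = 9.04 V.
Since V_CE = 9.04 V > V_CE(sat) ≈ 0.2 V, the transistor is in the active region as assumed.

I_C ≈ 5.4 mA, V_CE ≈ 9 V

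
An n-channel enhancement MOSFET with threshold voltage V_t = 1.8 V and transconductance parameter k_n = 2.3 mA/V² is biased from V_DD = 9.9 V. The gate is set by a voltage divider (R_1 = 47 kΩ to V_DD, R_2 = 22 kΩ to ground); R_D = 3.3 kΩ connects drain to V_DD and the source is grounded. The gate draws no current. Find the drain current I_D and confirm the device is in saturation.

V_G = V_DD·R_2/(R_1+R_2) = 9.9×22/69 = 3.16 V. With the source grounded, V_GS = V_G = 3.16 V.
Assume saturation: I_D = (k_n/2)(V_GS − V_t)² = (2.3/2)×(3.16 − 1.8)² = 1.15×1.36² = 2.12 mA.
V_DS = V_DD − I_D·R_D = 9.9 − 2.12×3.3 = 2.92 V.
Saturation requires V_DS ≥ V_GS − V_t = 1.36 V; 2.92 ≥ 1.36 ✓.

I_D ≈ 2.1 mA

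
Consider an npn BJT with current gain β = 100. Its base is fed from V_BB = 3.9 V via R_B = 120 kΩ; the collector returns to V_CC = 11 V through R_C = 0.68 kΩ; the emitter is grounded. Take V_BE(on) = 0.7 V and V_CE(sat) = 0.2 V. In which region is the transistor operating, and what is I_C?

active; I_C ≈ 2.7 mA

Assume active. Base-emitter loop: I_B = (V_BB − V_BE)/R_B = (3.9 − 0.7)/120 = 0.0267 mA.
I_C = β·I_B = 100×0.0267 = 2.67 mA.
V_CE = V_CC − I_C·R_C = 11 − 2.67×0.68 = 9.19 V > V_CE(sat), so the active-region assumption holds.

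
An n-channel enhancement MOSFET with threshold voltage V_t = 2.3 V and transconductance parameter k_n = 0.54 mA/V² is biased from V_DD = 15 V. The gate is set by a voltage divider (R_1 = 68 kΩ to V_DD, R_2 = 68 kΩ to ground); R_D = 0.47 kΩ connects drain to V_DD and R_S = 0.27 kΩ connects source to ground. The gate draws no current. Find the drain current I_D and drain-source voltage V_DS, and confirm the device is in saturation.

V_G = V_DD·R_2/(R_1+R_2) = 15×68/136 = 7.5 V.
Assume saturation: I_D = (k_n/2)(V_GS − V_t)² with V_GS = V_G − I_D·R_S = 7.5 − 0.27·I_D.
Substituting gives 0.0197·I_D² − 1.76·I_D + 7.3 = 0, with roots I_D = 4.37 or 85 mA.
The root I_D = 85 mA gives V_GS = -15.4 V ≤ V_t, so take I_D = 4.37 mA.
Then V_GS = 6.32 V and V_DS = V_DD − I_D(R_D+R_S) = 15 − 4.37×0.74 = 11.8 V.
Saturation requires V_DS ≥ V_GS − V_t = 4.02 V; 11.8 ≥ 4.02 ✓.

I_D ≈ 4.4 mA, V_DS ≈ 12 V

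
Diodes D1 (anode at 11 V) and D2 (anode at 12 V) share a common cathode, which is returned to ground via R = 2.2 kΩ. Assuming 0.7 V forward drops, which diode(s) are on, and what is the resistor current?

Assume both conduct. Then node N would need to be at both 11−0.7 = 10.3 V and 12−0.7 = 11.3 V, which is impossible.
Assume only D2 conducts: V_N = 12 − 0.7 = 11.3 V, so I_R = 11.3/2.2 = 5.14 mA.
Check D1: its anode-to-cathode voltage is 11 − 11.3 = -0.3 V < 0.7 V, so it is off. The assumption is consistent.

Only D2 conducts; I_R ≈ 5.1 mA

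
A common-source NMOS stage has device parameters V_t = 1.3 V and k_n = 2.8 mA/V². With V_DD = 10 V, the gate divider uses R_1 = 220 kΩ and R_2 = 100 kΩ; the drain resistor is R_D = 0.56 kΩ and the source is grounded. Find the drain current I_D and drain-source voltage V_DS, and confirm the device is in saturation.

V_G = V_DD·R_2/(R_1+R_2) = 10×100/320 = 3.12 V. With the source grounded, V_GS = V_G = 3.12 V.
Assume saturation: I_D = (k_n/2)(V_GS − V_t)² = (2.8/2)×(3.12 − 1.3)² = 1.4×1.82² = 4.66 mA.
V_DS = V_DD − I_D·R_D = 10 − 4.66×0.56 = 7.39 V.
Saturation requires V_DS ≥ V_GS − V_t = 1.82 V; 7.39 ≥ 1.82 ✓.

I_D ≈ 4.7 mA, V_DS ≈ 7.4 V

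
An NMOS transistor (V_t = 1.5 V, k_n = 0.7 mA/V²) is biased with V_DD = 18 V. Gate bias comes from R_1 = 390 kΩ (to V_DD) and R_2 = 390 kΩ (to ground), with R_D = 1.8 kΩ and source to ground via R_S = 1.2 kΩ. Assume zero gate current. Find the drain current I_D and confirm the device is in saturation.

I_D ≈ 3.6 mA

V_G = V_DD·R_2/(R_1+R_2) = 18×390/780 = 9 V.
Assume saturation: I_D = (k_n/2)(V_GS − V_t)² with V_GS = V_G − I_D·R_S = 9 − 1.2·I_D.
Substituting gives 0.504·I_D² − 7.3·I_D + 19.7 = 0, with roots I_D = 3.58 or 10.9 mA.
The root I_D = 10.9 mA gives V_GS = -4.08 V ≤ V_t, so take I_D = 3.58 mA.
Then V_GS = 4.7 V and V_DS = V_DD − I_D(R_D+R_S) = 18 − 3.58×3 = 7.25 V.
Saturation requires V_DS ≥ V_GS − V_t = 3.2 V; 7.25 ≥ 3.2 ✓.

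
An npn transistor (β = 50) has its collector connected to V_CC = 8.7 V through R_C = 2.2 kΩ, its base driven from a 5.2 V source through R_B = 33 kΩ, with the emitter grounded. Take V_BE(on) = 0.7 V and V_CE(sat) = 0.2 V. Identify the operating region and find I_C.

saturation; I_C ≈ 3.9 mA

Assume active: I_B = (5.2 − 0.7)/33 = 0.136 mA, giving I_C = β·I_B = 6.82 mA.
But then V_CE = 8.7 − 6.82×2.2 = -6.3 V < V_CE(sat) = 0.2 V — impossible in the active region.
So the transistor is saturated. With V_CE = 0.2 V, I_C = (V_CC − 0.2)/R_C = 8.5/2.2 = 3.86 mA.
Check: β·I_B = 6.82 mA > I_C = 3.86 mA, confirming saturation.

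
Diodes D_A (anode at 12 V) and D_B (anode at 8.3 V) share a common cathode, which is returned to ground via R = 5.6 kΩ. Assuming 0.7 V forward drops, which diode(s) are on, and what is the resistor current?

Assume both conduct. Then node N would need to be at both 12−0.7 = 11.3 V and 8.3−0.7 = 7.6 V, which is impossible.
Assume only D_A conducts: V_N = 12 − 0.7 = 11.3 V, so I_R = 11.3/5.6 = 2.02 mA.
Check D_B: its anode-to-cathode voltage is 8.3 − 11.3 = -3 V < 0.7 V, so it is off. The assumption is consistent.

Only D_A conducts; I_R ≈ 2 mA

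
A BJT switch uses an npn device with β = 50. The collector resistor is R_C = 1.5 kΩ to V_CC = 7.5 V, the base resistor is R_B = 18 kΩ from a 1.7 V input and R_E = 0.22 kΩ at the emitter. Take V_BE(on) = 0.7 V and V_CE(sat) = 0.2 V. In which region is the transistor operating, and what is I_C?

active; I_C ≈ 1.7 mA

Assume active. Base-emitter loop: I_B = (V_BB − V_BE)/(R_B + (β+1)R_E) = (1.7 − 0.7)/(18 + 51×0.22) = 0.0342 mA.
I_C = β·I_B = 50×0.0342 = 1.71 mA.
V_CE = V_CC − I_C·R_C − I_E·R_E = 7.5 − 1.71×1.5 − 1.75×0.22 = 4.55 V > V_CE(sat), so the active-region assumption holds.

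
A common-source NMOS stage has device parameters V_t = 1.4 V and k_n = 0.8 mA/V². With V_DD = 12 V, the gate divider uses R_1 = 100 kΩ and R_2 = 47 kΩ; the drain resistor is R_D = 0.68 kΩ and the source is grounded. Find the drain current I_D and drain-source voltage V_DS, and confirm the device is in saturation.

I_D ≈ 2.4 mA, V_DS ≈ 10 V

V_G = V_DD·R_2/(R_1+R_2) = 12×47/147 = 3.84 V. With the source grounded, V_GS = V_G = 3.84 V.
Assume saturation: I_D = (k_n/2)(V_GS − V_t)² = (0.8/2)×(3.84 − 1.4)² = 0.4×2.44² = 2.38 mA.
V_DS = V_DD − I_D·R_D = 12 − 2.38×0.68 = 10.4 V.
Saturation requires V_DS ≥ V_GS − V_t = 2.44 V; 10.4 ≥ 2.44 ✓.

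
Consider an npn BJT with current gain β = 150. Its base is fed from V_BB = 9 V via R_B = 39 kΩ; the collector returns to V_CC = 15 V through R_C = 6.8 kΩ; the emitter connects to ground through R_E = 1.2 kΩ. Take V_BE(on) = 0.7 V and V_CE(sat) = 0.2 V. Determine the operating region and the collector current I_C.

Assume active: I_B = (9 − 0.7)/(39 + 151×1.2) = 0.0377 mA, I_C = β·I_B = 5.65 mA.
Then V_CE = 15 − 5.65×6.8 − 5.69×1.2 = -30.3 V < 0.2 V — the active assumption fails.
Re-solve with V_CE = 0.2 V. KCL at the emitter: V_E/R_E = (V_BB−0.7−V_E)/R_B + (V_CC−0.2−V_E)/R_C, giving V_E = 2.37 V.
I_C = (V_CC − 0.2 − V_E)/R_C = (14.8 − 2.37)/6.8 = 1.83 mA.
Check: I_B = (8.3 − 2.37)/39 = 0.152 mA, and β·I_B = 22.8 mA > I_C, confirming saturation.

saturation; I_C ≈ 1.8 mA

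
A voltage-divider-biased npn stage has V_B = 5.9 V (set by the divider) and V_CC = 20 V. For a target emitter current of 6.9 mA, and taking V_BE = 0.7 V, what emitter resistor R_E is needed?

V_E = V_B − V_BE = 5.9 − 0.7 = 5.2 V.
R_E = V_E / I_E = 5.2 / 6.9 = 0.754 kΩ.

R_E ≈ 0.75 kΩ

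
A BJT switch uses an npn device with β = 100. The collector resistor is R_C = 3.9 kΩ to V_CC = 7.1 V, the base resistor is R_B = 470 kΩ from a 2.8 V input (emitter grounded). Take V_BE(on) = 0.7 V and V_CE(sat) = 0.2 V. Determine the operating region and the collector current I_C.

active; I_C ≈ 0.45 mA

Assume active. Base-emitter loop: I_B = (V_BB − V_BE)/R_B = (2.8 − 0.7)/470 = 0.00447 mA.
I_C = β·I_B = 100×0.00447 = 0.447 mA.
V_CE = V_CC − I_C·R_C = 7.1 − 0.447×3.9 = 5.36 V > V_CE(sat), so the active-region assumption holds.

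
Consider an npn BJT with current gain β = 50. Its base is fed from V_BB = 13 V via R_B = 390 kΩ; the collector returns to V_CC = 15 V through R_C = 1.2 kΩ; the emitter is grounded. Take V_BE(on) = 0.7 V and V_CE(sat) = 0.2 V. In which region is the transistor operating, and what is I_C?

active; I_C ≈ 1.6 mA

Assume active. Base-emitter loop: I_B = (V_BB − V_BE)/R_B = (13 − 0.7)/390 = 0.0315 mA.
I_C = β·I_B = 50×0.0315 = 1.58 mA.
V_CE = V_CC − I_C·R_C = 15 − 1.58×1.2 = 13.1 V > V_CE(sat), so the active-region assumption holds.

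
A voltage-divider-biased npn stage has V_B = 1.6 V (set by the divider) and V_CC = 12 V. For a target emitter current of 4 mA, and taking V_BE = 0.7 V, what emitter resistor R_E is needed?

V_E = V_B − V_BE = 1.6 − 0.7 = 0.9 V.
R_E = V_E / I_E = 0.9 / 4 = 0.225 kΩ.

R_E ≈ 0.23 kΩ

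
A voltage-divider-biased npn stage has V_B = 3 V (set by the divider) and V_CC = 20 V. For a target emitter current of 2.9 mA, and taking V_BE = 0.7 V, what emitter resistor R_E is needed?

R_E ≈ 0.79 kΩ

V_E = V_B − V_BE = 3 − 0.7 = 2.3 V.
R_E = V_E / I_E = 2.3 / 2.9 = 0.793 kΩ.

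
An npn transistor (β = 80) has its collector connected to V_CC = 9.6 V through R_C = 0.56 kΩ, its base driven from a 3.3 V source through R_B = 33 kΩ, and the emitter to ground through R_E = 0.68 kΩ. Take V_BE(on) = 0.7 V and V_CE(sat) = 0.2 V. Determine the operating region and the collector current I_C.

active; I_C ≈ 2.4 mA

Assume active. Base-emitter loop: I_B = (V_BB − V_BE)/(R_B + (β+1)R_E) = (3.3 − 0.7)/(33 + 81×0.68) = 0.0295 mA.
I_C = β·I_B = 80×0.0295 = 2.36 mA.
V_CE = V_CC − I_C·R_C − I_E·R_E = 9.6 − 2.36×0.56 − 2.39×0.68 = 6.65 V > V_CE(sat), so the active-region assumption holds.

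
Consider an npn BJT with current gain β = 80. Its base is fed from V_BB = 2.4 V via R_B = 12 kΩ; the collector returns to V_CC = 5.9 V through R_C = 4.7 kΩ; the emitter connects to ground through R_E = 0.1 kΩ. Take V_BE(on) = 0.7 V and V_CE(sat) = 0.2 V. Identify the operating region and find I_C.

Assume active: I_B = (2.4 − 0.7)/(12 + 81×0.1) = 0.0846 mA, I_C = β·I_B = 6.77 mA.
Then V_CE = 5.9 − 6.77×4.7 − 6.85×0.1 = -26.6 V < 0.2 V — the active assumption fails.
Re-solve with V_CE = 0.2 V. KCL at the emitter: V_E/R_E = (V_BB−0.7−V_E)/R_B + (V_CC−0.2−V_E)/R_C, giving V_E = 0.132 V.
I_C = (V_CC − 0.2 − V_E)/R_C = (5.7 − 0.132)/4.7 = 1.18 mA.
Check: I_B = (1.7 − 0.132)/12 = 0.131 mA, and β·I_B = 10.5 mA > I_C, confirming saturation.

saturation; I_C ≈ 1.2 mA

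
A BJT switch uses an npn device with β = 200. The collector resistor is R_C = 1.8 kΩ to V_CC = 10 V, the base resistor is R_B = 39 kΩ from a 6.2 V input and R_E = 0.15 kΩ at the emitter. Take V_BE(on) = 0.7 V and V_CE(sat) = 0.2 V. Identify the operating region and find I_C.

Assume active: I_B = (6.2 − 0.7)/(39 + 201×0.15) = 0.0795 mA, I_C = β·I_B = 15.9 mA.
Then V_CE = 10 − 15.9×1.8 − 16×0.15 = -21 V < 0.2 V — the active assumption fails.
Re-solve with V_CE = 0.2 V. KCL at the emitter: V_E/R_E = (V_BB−0.7−V_E)/R_B + (V_CC−0.2−V_E)/R_C, giving V_E = 0.771 V.
I_C = (V_CC − 0.2 − V_E)/R_C = (9.8 − 0.771)/1.8 = 5.02 mA.
Check: I_B = (5.5 − 0.771)/39 = 0.121 mA, and β·I_B = 24.3 mA > I_C, confirming saturation.

saturation; I_C ≈ 5 mA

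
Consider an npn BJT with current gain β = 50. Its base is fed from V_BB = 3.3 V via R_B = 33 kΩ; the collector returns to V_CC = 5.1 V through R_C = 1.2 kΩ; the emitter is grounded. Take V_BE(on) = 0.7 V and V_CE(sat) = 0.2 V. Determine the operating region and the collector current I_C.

Assume active. Base-emitter loop: I_B = (V_BB − V_BE)/R_B = (3.3 − 0.7)/33 = 0.0788 mA.
I_C = β·I_B = 50×0.0788 = 3.94 mA.
V_CE = V_CC − I_C·R_C = 5.1 − 3.94×1.2 = 0.373 V > V_CE(sat), so the active-region assumption holds.

active; I_C ≈ 3.9 mA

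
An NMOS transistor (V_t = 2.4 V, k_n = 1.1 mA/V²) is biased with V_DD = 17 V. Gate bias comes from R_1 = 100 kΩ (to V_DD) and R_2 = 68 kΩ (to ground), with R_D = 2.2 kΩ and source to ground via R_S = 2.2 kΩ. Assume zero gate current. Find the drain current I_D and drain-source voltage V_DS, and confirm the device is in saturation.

I_D ≈ 1.3 mA, V_DS ≈ 11 V

V_G = V_DD·R_2/(R_1+R_2) = 17×68/168 = 6.88 V.
Assume saturation: I_D = (k_n/2)(V_GS − V_t)² with V_GS = V_G − I_D·R_S = 6.88 − 2.2·I_D.
Substituting gives 2.66·I_D² − 11.8·I_D + 11 = 0, with roots I_D = 1.33 or 3.12 mA.
The root I_D = 3.12 mA gives V_GS = 0.0185 V ≤ V_t, so take I_D = 1.33 mA.
Then V_GS = 3.96 V and V_DS = V_DD − I_D(R_D+R_S) = 17 − 1.33×4.4 = 11.1 V.
Saturation requires V_DS ≥ V_GS − V_t = 1.56 V; 11.1 ≥ 1.56 ✓.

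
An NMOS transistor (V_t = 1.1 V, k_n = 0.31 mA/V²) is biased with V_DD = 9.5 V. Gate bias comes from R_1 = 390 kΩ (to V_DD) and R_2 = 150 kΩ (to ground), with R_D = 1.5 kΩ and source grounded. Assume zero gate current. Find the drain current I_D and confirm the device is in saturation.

V_G = V_DD·R_2/(R_1+R_2) = 9.5×150/540 = 2.64 V. With the source grounded, V_GS = V_G = 2.64 V.
Assume saturation: I_D = (k_n/2)(V_GS − V_t)² = (0.31/2)×(2.64 − 1.1)² = 0.155×1.54² = 0.367 mA.
V_DS = V_DD − I_D·R_D = 9.5 − 0.367×1.5 = 8.95 V.
Saturation requires V_DS ≥ V_GS − V_t = 1.54 V; 8.95 ≥ 1.54 ✓.

I_D ≈ 0.37 mA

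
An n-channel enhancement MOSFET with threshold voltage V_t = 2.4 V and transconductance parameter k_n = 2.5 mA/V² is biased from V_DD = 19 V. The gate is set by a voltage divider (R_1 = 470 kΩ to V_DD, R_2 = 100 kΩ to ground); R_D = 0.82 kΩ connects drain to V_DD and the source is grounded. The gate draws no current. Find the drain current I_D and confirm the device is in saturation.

V_G = V_DD·R_2/(R_1+R_2) = 19×100/570 = 3.33 V. With the source grounded, V_GS = V_G = 3.33 V.
Assume saturation: I_D = (k_n/2)(V_GS − V_t)² = (2.5/2)×(3.33 − 2.4)² = 1.25×0.933² = 1.09 mA.
V_DS = V_DD − I_D·R_D = 19 − 1.09×0.82 = 18.1 V.
Saturation requires V_DS ≥ V_GS − V_t = 0.933 V; 18.1 ≥ 0.933 ✓.

I_D ≈ 1.1 mA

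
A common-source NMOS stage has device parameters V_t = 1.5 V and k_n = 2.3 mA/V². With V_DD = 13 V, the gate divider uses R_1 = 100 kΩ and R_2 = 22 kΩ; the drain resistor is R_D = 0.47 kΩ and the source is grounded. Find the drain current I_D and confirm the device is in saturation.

V_G = V_DD·R_2/(R_1+R_2) = 13×22/122 = 2.34 V. With the source grounded, V_GS = V_G = 2.34 V.
Assume saturation: I_D = (k_n/2)(V_GS − V_t)² = (2.3/2)×(2.34 − 1.5)² = 1.15×0.844² = 0.82 mA.
V_DS = V_DD − I_D·R_D = 13 − 0.82×0.47 = 12.6 V.
Saturation requires V_DS ≥ V_GS − V_t = 0.844 V; 12.6 ≥ 0.844 ✓.

I_D ≈ 0.82 mA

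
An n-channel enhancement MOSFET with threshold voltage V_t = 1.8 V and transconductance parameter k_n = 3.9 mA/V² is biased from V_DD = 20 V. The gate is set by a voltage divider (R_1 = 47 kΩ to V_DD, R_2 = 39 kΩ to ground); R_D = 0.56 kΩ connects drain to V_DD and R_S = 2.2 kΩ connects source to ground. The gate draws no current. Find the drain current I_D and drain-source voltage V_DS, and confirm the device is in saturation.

V_G = V_DD·R_2/(R_1+R_2) = 20×39/86 = 9.07 V.
Assume saturation: I_D = (k_n/2)(V_GS − V_t)² with V_GS = V_G − I_D·R_S = 9.07 − 2.2·I_D.
Substituting gives 9.44·I_D² − 63.4·I_D + 103 = 0, with roots I_D = 2.76 or 3.95 mA.
The root I_D = 3.95 mA gives V_GS = 0.376 V ≤ V_t, so take I_D = 2.76 mA.
Then V_GS = 2.99 V and V_DS = V_DD − I_D(R_D+R_S) = 20 − 2.76×2.76 = 12.4 V.
Saturation requires V_DS ≥ V_GS − V_t = 1.19 V; 12.4 ≥ 1.19 ✓.

I_D ≈ 2.8 mA, V_DS ≈ 12 V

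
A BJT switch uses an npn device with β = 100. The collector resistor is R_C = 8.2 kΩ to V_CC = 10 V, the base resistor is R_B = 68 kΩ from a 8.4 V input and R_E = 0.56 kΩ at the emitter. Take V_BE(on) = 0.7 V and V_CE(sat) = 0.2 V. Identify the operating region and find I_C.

Assume active: I_B = (8.4 − 0.7)/(68 + 101×0.56) = 0.0618 mA, I_C = β·I_B = 6.18 mA.
Then V_CE = 10 − 6.18×8.2 − 6.24×0.56 = -44.2 V < 0.2 V — the active assumption fails.
Re-solve with V_CE = 0.2 V. KCL at the emitter: V_E/R_E = (V_BB−0.7−V_E)/R_B + (V_CC−0.2−V_E)/R_C, giving V_E = 0.681 V.
I_C = (V_CC − 0.2 − V_E)/R_C = (9.8 − 0.681)/8.2 = 1.11 mA.
Check: I_B = (7.7 − 0.681)/68 = 0.103 mA, and β·I_B = 10.3 mA > I_C, confirming saturation.

saturation; I_C ≈ 1.1 mA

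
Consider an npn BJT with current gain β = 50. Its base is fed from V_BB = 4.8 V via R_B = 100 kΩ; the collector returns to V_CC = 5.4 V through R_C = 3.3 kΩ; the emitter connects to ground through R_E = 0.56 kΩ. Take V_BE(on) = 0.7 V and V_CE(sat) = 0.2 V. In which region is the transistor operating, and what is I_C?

Assume active: I_B = (4.8 − 0.7)/(100 + 51×0.56) = 0.0319 mA, I_C = β·I_B = 1.59 mA.
Then V_CE = 5.4 − 1.59×3.3 − 1.63×0.56 = -0.773 V < 0.2 V — the active assumption fails.
Re-solve with V_CE = 0.2 V. KCL at the emitter: V_E/R_E = (V_BB−0.7−V_E)/R_B + (V_CC−0.2−V_E)/R_C, giving V_E = 0.77 V.
I_C = (V_CC − 0.2 − V_E)/R_C = (5.2 − 0.77)/3.3 = 1.34 mA.
Check: I_B = (4.1 − 0.77)/100 = 0.0333 mA, and β·I_B = 1.66 mA > I_C, confirming saturation.

saturation; I_C ≈ 1.3 mA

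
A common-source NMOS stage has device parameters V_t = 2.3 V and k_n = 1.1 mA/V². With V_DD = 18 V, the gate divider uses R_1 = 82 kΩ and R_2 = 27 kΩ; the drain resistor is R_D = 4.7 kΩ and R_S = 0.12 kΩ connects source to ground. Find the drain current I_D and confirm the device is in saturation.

I_D ≈ 2 mA

V_G = V_DD·R_2/(R_1+R_2) = 18×27/109 = 4.46 V.
Assume saturation: I_D = (k_n/2)(V_GS − V_t)² with V_GS = V_G − I_D·R_S = 4.46 − 0.12·I_D.
Substituting gives 0.00792·I_D² − 1.28·I_D + 2.56 = 0, with roots I_D = 2.02 or 160 mA.
The root I_D = 160 mA gives V_GS = -14.8 V ≤ V_t, so take I_D = 2.02 mA.
Then V_GS = 4.22 V and V_DS = V_DD − I_D(R_D+R_S) = 18 − 2.02×4.82 = 8.26 V.
Saturation requires V_DS ≥ V_GS − V_t = 1.92 V; 8.26 ≥ 1.92 ✓.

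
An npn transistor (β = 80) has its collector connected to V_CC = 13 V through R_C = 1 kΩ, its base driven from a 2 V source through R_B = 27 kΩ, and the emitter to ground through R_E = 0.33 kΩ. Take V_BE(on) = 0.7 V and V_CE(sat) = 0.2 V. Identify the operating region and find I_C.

active; I_C ≈ 1.9 mA

Assume active. Base-emitter loop: I_B = (V_BB − V_BE)/(R_B + (β+1)R_E) = (2 − 0.7)/(27 + 81×0.33) = 0.0242 mA.
I_C = β·I_B = 80×0.0242 = 1.94 mA.
V_CE = V_CC − I_C·R_C − I_E·R_E = 13 − 1.94×1 − 1.96×0.33 = 10.4 V > V_CE(sat), so the active-region assumption holds.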